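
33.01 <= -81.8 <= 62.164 False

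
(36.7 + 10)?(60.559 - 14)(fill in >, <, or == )>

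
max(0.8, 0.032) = 0.8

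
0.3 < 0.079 False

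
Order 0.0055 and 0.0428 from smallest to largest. 0.0055, 0.0428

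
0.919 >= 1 False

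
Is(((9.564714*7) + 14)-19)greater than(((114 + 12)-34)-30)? No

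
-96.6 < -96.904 False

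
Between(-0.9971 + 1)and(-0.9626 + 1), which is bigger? (-0.9626 + 1)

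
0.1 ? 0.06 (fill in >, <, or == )>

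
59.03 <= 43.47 False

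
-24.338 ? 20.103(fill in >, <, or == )<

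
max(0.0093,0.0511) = 0.0511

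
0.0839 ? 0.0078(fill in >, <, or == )>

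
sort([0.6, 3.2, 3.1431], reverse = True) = [3.2, 3.1431, 0.6]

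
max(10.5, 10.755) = 10.755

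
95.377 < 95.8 True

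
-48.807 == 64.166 False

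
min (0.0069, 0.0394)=0.0069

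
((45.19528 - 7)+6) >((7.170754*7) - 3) False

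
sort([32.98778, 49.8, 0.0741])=[0.0741, 32.98778, 49.8]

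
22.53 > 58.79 False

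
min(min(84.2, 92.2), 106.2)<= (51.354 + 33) True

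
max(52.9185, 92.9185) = 92.9185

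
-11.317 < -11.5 False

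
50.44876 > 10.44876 True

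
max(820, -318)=820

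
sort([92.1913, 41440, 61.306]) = [61.306, 92.1913, 41440]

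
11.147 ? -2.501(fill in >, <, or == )>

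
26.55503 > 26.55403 True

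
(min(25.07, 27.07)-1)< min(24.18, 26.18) True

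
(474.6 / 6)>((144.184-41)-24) False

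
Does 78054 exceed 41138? Yes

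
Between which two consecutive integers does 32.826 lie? 32 and 33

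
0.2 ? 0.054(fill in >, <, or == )>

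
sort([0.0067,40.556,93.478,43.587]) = [0.0067,40.556,43.587,93.478]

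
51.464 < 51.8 True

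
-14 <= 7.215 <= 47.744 True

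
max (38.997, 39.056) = 39.056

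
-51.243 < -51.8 False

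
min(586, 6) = 6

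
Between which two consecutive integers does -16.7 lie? -17 and -16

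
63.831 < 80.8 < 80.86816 True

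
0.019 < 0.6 True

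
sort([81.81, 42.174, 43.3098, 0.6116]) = [0.6116, 42.174, 43.3098, 81.81]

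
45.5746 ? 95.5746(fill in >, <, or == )<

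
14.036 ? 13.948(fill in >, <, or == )>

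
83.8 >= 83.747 True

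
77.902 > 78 False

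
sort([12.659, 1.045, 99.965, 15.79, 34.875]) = [1.045, 12.659, 15.79, 34.875, 99.965]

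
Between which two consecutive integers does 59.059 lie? 59 and 60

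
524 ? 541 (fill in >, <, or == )<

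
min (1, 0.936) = 0.936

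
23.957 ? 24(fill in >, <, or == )<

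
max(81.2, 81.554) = 81.554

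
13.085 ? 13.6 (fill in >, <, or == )<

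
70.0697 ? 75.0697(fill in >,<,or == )<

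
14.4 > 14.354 True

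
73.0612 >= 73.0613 False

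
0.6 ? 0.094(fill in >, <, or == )>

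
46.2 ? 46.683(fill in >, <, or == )<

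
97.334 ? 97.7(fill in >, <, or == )<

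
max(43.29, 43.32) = 43.32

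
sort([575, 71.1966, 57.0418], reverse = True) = [575, 71.1966, 57.0418]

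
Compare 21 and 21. They are equal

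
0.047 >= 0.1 False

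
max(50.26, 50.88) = 50.88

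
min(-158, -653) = -653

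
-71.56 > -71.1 False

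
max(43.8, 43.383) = 43.8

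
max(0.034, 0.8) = 0.8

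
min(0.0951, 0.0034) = 0.0034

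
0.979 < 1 True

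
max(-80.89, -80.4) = -80.4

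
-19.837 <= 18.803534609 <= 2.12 False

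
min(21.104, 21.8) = 21.104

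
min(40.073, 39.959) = 39.959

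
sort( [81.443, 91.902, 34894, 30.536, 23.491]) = [23.491, 30.536, 81.443, 91.902, 34894]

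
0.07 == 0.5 False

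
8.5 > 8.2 True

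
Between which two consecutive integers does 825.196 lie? 825 and 826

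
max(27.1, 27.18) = 27.18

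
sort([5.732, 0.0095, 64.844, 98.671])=[0.0095, 5.732, 64.844, 98.671]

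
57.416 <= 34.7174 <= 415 False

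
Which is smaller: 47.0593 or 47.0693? 47.0593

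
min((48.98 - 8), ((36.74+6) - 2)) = 40.74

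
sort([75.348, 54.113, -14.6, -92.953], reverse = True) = [75.348, 54.113, -14.6, -92.953]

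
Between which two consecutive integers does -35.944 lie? -36 and -35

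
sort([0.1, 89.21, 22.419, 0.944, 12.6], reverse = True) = [89.21, 22.419, 12.6, 0.944, 0.1]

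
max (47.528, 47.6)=47.6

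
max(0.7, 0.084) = 0.7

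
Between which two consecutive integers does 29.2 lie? 29 and 30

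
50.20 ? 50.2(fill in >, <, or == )==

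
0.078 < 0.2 True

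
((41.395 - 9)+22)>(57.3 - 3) True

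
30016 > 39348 False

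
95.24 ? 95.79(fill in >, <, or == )<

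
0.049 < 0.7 True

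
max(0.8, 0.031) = 0.8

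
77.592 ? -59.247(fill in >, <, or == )>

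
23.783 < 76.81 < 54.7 False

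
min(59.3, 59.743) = 59.3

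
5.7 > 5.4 True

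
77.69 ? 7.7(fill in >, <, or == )>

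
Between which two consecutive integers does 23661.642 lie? 23661 and 23662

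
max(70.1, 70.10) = 70.10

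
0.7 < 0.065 False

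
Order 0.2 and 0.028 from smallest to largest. 0.028, 0.2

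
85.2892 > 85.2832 True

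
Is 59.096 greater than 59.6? No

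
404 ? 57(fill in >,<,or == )>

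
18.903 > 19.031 False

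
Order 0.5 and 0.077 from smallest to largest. 0.077, 0.5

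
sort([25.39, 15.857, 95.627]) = [15.857, 25.39, 95.627]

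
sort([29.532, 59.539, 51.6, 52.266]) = [29.532, 51.6, 52.266, 59.539]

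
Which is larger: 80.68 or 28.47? 80.68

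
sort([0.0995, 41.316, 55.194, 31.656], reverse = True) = [55.194, 41.316, 31.656, 0.0995]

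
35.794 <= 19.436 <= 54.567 False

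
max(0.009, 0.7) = 0.7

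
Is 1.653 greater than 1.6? Yes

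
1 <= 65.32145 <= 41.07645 False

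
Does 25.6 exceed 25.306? Yes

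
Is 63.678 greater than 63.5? Yes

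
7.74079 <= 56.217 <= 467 True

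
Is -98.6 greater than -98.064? No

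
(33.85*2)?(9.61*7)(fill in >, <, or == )>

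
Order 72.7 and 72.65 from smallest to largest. 72.65,72.7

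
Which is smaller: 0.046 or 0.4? 0.046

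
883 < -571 False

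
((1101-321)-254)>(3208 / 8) True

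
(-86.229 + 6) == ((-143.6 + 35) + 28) False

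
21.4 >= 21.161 True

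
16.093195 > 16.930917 False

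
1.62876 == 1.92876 False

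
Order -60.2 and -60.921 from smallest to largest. -60.921, -60.2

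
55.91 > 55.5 True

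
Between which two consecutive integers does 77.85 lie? 77 and 78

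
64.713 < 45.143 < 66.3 False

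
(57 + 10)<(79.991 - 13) False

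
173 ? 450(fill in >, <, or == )<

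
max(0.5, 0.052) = 0.5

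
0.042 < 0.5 True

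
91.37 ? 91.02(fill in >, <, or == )>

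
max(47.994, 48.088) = 48.088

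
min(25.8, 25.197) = 25.197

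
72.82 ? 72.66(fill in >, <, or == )>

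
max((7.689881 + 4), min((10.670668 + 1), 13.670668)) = 11.689881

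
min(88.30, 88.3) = 88.30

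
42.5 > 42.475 True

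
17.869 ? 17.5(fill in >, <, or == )>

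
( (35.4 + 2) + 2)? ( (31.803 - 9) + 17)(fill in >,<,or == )<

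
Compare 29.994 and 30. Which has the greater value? 30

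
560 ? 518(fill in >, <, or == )>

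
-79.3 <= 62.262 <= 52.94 False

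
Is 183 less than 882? Yes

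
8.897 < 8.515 False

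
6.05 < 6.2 True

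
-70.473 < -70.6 False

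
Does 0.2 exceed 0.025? Yes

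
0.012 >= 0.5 False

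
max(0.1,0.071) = 0.1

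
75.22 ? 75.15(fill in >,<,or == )>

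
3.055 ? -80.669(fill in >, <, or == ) >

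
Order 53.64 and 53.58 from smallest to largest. 53.58,53.64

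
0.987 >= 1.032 False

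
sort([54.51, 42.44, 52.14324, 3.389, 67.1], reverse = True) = [67.1, 54.51, 52.14324, 42.44, 3.389]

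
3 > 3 False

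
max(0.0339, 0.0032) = 0.0339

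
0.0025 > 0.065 False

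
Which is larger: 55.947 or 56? 56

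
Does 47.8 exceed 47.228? Yes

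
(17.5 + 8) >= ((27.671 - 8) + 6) False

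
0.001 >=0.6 False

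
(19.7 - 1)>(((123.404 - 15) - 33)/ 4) False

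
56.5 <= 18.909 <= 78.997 False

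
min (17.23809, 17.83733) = 17.23809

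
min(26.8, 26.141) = 26.141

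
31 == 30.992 False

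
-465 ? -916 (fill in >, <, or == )>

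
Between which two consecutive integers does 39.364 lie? 39 and 40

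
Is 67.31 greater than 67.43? No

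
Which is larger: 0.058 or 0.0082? 0.058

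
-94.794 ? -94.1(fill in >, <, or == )<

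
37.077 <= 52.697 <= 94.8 True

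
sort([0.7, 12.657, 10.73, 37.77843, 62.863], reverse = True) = [62.863, 37.77843, 12.657, 10.73, 0.7]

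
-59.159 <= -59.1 True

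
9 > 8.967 True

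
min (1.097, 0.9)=0.9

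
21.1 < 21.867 True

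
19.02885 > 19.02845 True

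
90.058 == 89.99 False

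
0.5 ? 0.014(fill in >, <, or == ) >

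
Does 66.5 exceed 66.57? No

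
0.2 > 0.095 True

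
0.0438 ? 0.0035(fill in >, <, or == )>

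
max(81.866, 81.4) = 81.866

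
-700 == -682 False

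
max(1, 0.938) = 1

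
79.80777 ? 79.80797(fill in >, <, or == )<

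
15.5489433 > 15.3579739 True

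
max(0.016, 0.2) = 0.2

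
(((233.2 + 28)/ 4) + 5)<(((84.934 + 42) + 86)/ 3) True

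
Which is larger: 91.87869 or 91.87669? 91.87869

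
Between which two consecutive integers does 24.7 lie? 24 and 25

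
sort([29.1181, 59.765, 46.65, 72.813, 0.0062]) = [0.0062, 29.1181, 46.65, 59.765, 72.813]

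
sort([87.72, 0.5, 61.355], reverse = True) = [87.72, 61.355, 0.5]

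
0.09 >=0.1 False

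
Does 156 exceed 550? No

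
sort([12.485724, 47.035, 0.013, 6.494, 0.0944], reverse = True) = [47.035, 12.485724, 6.494, 0.0944, 0.013]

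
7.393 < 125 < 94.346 False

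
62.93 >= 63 False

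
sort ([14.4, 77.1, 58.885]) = [14.4, 58.885, 77.1]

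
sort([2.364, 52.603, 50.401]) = [2.364, 50.401, 52.603]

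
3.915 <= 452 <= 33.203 False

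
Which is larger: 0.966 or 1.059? 1.059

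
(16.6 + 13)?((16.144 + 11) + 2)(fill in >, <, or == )>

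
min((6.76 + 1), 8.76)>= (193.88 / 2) False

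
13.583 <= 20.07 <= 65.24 True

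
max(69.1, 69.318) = 69.318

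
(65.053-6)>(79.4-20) False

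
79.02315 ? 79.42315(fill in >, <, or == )<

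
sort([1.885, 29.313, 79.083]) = [1.885, 29.313, 79.083]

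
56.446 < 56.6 True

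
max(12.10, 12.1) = 12.1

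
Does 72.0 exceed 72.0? No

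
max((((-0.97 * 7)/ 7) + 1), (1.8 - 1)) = 0.8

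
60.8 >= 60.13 True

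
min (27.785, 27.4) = 27.4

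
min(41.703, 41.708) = 41.703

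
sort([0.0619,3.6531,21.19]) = [0.0619,3.6531,21.19]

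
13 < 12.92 False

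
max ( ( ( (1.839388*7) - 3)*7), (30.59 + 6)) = 69.130012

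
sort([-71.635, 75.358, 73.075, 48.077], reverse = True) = [75.358, 73.075, 48.077, -71.635]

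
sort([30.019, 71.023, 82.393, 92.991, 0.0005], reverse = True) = [92.991, 82.393, 71.023, 30.019, 0.0005]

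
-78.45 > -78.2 False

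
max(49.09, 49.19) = 49.19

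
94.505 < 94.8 True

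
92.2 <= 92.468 True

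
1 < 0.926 False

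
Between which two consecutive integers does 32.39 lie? 32 and 33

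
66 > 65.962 True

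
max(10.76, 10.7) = 10.76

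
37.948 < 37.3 False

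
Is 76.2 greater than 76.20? No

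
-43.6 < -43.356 True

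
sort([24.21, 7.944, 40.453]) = [7.944, 24.21, 40.453]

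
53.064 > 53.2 False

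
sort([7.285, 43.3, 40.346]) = [7.285, 40.346, 43.3]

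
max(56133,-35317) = 56133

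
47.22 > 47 True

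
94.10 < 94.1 False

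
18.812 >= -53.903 True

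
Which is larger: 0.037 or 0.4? 0.4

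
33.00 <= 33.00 True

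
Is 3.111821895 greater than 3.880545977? No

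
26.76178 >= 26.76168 True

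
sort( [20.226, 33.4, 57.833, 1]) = [1, 20.226, 33.4, 57.833]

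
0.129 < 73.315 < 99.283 True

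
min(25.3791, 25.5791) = 25.3791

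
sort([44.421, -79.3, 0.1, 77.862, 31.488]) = [-79.3, 0.1, 31.488, 44.421, 77.862]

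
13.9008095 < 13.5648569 False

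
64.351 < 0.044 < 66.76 False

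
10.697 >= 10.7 False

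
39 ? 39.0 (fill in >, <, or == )==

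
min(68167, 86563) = 68167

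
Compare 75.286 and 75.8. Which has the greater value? 75.8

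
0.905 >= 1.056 False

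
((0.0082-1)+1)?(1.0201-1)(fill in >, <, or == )<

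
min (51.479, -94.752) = -94.752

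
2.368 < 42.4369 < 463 True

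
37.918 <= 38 True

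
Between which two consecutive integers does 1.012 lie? 1 and 2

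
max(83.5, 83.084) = 83.5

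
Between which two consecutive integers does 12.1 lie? 12 and 13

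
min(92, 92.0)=92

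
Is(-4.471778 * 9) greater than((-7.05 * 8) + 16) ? Yes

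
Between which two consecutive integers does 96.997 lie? 96 and 97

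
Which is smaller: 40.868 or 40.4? 40.4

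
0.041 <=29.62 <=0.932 False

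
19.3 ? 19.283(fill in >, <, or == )>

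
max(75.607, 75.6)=75.607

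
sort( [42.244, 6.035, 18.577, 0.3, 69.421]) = [0.3, 6.035, 18.577, 42.244, 69.421]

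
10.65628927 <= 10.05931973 False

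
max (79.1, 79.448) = 79.448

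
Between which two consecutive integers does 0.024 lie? 0 and 1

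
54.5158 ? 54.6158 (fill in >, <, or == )<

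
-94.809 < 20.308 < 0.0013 False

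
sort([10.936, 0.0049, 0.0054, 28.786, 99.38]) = [0.0049, 0.0054, 10.936, 28.786, 99.38]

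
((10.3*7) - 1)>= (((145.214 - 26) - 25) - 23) False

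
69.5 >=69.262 True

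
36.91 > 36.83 True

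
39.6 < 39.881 True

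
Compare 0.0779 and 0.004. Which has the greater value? 0.0779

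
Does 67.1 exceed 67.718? No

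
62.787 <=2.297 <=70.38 False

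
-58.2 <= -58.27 False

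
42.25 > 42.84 False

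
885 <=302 False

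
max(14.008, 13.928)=14.008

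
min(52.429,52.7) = 52.429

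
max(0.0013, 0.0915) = 0.0915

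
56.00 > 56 False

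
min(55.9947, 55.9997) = 55.9947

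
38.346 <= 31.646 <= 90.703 False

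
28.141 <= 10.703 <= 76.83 False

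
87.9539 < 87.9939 True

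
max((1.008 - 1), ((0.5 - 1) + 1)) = 0.5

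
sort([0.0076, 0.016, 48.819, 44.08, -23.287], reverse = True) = [48.819, 44.08, 0.016, 0.0076, -23.287]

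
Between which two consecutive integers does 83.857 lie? 83 and 84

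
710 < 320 False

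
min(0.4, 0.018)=0.018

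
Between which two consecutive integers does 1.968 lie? 1 and 2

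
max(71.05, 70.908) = 71.05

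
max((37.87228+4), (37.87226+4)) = 41.87228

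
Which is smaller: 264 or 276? 264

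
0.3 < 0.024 False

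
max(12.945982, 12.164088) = 12.945982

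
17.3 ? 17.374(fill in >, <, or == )<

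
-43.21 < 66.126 True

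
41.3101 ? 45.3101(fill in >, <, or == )<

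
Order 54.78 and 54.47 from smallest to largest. 54.47, 54.78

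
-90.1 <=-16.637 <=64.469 True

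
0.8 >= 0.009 True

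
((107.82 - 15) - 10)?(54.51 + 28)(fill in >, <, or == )>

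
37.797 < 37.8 True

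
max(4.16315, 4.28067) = 4.28067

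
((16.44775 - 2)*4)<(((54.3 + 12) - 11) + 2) False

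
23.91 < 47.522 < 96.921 True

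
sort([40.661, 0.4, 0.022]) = [0.022, 0.4, 40.661]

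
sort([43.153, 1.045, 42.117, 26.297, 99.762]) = [1.045, 26.297, 42.117, 43.153, 99.762]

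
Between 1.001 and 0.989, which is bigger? 1.001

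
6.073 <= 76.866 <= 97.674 True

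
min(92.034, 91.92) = 91.92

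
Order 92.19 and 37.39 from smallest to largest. 37.39, 92.19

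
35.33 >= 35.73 False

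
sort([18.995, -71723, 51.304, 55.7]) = [-71723, 18.995, 51.304, 55.7]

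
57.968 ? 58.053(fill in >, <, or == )<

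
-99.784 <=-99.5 True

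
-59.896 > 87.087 False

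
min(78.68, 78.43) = 78.43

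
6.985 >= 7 False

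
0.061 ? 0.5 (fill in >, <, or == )<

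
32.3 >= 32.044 True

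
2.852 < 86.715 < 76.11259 False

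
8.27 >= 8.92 False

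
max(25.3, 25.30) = 25.30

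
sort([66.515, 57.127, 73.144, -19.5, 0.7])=[-19.5, 0.7, 57.127, 66.515, 73.144]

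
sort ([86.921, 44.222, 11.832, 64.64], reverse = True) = [86.921, 64.64, 44.222, 11.832]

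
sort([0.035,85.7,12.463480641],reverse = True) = [85.7,12.463480641,0.035]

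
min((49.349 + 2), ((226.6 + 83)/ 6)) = 51.349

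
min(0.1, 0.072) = 0.072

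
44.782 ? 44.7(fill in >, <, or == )>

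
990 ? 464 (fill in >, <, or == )>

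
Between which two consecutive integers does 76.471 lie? 76 and 77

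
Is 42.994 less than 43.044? Yes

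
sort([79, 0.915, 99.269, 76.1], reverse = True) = [99.269, 79, 76.1, 0.915]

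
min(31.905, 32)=31.905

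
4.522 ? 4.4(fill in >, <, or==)>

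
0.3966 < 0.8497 True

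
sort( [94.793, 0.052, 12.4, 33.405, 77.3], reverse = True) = [94.793, 77.3, 33.405, 12.4, 0.052]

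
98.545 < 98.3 False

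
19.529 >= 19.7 False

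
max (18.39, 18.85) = 18.85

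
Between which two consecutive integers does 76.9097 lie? 76 and 77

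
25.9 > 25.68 True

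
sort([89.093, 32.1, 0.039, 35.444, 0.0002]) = [0.0002, 0.039, 32.1, 35.444, 89.093]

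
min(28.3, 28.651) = 28.3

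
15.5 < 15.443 False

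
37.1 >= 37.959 False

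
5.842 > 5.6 True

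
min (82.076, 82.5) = 82.076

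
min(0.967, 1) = 0.967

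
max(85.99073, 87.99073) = 87.99073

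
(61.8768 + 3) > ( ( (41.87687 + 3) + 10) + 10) False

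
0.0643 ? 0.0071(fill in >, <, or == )>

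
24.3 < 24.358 True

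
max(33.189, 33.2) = 33.2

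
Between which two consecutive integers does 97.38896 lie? 97 and 98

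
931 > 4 True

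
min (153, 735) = 153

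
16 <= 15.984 False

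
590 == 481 False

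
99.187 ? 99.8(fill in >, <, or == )<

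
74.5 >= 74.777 False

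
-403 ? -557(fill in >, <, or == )>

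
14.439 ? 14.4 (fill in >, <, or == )>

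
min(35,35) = 35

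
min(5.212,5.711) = 5.212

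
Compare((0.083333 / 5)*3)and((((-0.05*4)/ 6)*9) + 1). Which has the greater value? ((((-0.05*4)/ 6)*9) + 1)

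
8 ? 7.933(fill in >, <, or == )>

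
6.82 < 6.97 True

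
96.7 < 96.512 False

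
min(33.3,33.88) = 33.3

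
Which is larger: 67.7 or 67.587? 67.7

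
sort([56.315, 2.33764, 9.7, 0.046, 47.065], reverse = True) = [56.315, 47.065, 9.7, 2.33764, 0.046]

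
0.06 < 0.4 True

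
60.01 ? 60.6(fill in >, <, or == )<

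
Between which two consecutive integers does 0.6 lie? 0 and 1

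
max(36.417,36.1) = 36.417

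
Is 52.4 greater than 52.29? Yes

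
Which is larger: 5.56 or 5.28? 5.56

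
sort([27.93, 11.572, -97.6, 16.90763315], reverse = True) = [27.93, 16.90763315, 11.572, -97.6]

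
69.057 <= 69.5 True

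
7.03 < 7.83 True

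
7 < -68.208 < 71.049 False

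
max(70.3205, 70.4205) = 70.4205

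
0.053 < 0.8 True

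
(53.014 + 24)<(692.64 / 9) False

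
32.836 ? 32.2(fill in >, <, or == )>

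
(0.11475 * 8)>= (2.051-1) False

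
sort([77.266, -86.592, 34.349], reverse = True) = [77.266, 34.349, -86.592]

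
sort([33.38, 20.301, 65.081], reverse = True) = [65.081, 33.38, 20.301]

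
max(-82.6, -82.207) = -82.207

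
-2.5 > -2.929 True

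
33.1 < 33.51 True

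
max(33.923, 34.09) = 34.09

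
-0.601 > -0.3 False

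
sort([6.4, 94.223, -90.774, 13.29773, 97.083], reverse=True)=[97.083, 94.223, 13.29773, 6.4, -90.774]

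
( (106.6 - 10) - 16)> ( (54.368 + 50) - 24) True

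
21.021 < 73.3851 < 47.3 False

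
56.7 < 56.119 False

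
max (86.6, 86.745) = 86.745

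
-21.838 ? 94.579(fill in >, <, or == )<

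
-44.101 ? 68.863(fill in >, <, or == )<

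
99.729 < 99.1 False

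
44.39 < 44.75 True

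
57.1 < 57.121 True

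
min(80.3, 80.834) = 80.3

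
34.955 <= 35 True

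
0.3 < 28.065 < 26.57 False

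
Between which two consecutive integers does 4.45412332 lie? 4 and 5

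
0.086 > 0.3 False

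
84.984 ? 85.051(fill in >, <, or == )<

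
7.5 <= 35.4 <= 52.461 True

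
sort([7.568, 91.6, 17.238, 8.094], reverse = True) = [91.6, 17.238, 8.094, 7.568]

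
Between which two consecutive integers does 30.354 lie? 30 and 31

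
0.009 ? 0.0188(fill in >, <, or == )<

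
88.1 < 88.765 True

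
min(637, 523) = 523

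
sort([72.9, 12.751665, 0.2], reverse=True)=[72.9, 12.751665, 0.2]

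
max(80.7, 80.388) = 80.7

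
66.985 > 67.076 False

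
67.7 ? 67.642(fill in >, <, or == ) >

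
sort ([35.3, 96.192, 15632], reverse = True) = [15632, 96.192, 35.3]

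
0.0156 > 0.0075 True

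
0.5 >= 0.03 True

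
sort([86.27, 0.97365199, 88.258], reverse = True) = [88.258, 86.27, 0.97365199]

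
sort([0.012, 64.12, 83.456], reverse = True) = [83.456, 64.12, 0.012]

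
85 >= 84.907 True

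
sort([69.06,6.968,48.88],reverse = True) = [69.06,48.88,6.968]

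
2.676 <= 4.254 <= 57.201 True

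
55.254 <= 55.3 True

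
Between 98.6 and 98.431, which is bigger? 98.6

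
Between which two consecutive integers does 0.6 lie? 0 and 1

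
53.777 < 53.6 False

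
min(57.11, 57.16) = 57.11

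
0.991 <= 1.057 True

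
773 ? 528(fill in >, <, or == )>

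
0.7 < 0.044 False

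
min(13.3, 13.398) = 13.3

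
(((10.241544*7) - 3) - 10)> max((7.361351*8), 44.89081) False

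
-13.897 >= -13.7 False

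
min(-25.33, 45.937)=-25.33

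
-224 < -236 False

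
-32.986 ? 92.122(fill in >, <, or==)<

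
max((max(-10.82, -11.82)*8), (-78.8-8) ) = -86.56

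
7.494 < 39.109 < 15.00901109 False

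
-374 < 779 True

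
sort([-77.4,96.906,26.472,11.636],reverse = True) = [96.906,26.472,11.636,-77.4]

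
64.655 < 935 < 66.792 False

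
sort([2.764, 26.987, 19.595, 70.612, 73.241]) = [2.764, 19.595, 26.987, 70.612, 73.241]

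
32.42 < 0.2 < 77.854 False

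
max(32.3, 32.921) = 32.921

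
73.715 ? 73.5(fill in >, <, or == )>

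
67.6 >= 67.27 True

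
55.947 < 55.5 False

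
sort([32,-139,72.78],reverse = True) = [72.78,32,-139]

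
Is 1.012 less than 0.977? No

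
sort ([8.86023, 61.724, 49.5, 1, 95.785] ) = [1, 8.86023, 49.5, 61.724, 95.785]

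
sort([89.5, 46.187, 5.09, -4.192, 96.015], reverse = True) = [96.015, 89.5, 46.187, 5.09, -4.192]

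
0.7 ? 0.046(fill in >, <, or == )>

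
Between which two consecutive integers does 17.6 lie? 17 and 18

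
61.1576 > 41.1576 True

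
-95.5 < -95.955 False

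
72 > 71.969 True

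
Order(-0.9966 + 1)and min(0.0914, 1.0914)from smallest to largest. (-0.9966 + 1), min(0.0914, 1.0914)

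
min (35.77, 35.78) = 35.77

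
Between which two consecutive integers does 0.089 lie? 0 and 1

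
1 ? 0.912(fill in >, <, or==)>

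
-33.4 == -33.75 False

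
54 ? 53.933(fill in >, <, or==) >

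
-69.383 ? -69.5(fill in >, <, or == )>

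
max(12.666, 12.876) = 12.876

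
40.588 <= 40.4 False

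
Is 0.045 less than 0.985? Yes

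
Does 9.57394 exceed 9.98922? No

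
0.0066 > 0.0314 False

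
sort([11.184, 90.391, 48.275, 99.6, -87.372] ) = [-87.372, 11.184, 48.275, 90.391, 99.6]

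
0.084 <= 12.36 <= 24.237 True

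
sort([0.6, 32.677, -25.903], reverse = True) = [32.677, 0.6, -25.903]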